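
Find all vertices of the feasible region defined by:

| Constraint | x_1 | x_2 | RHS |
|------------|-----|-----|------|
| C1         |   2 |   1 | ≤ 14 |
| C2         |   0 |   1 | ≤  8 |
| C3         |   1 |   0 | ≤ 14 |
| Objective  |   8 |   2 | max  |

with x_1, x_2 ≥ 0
Each vertex is the intersection of two constraint boundaries that also satisfies all remaining constraints:
  x_1 = 0 and x_2 = 0 → (0, 0)
  2x_1 + x_2 = 14 and x_2 = 0 → (7, 0)
  2x_1 + x_2 = 14 and x_2 = 8 → (3, 8)
  x_2 = 8 and x_1 = 0 → (0, 8)

Vertices: (0, 0), (7, 0), (3, 8), (0, 8)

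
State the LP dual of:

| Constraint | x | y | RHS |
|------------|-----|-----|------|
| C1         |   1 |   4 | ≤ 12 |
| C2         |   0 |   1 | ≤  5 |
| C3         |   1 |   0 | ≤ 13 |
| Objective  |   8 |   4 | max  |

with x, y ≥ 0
Minimize: z = 12y1 + 5y2 + 13y3

Subject to:
  C1: -y1 - y3 ≤ -8
  C2: -4y1 - y2 ≤ -4
  y1, y2, y3 ≥ 0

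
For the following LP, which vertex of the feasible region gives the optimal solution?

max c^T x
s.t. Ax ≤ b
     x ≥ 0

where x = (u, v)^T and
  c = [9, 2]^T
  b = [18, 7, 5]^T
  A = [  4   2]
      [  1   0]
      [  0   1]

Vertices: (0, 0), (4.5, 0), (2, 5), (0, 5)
(4.5, 0) with z = 40.5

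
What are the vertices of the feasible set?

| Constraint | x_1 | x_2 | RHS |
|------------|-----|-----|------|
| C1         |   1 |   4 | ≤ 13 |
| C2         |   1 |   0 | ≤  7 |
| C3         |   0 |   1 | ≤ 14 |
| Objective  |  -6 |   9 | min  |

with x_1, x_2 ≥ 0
Each vertex is the intersection of two constraint boundaries that also satisfies all remaining constraints:
  x_1 = 0 and x_2 = 0 → (0, 0)
  x_1 = 7 and x_2 = 0 → (7, 0)
  x_1 + 4x_2 = 13 and x_1 = 7 → (7, 1.5)
  x_1 + 4x_2 = 13 and x_1 = 0 → (0, 3.25)

Vertices: (0, 0), (7, 0), (7, 1.5), (0, 3.25)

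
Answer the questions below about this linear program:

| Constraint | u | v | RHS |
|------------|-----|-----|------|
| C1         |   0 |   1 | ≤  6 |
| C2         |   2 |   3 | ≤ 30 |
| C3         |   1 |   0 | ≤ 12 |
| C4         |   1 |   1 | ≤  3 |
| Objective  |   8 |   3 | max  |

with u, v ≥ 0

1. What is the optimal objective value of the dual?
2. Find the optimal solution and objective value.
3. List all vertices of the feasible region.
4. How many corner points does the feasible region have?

1. 24 (by strong duality, equal to the primal optimum)
2. u = 3, v = 0, z = 24
3. (0, 0), (3, 0), (0, 3)
4. 3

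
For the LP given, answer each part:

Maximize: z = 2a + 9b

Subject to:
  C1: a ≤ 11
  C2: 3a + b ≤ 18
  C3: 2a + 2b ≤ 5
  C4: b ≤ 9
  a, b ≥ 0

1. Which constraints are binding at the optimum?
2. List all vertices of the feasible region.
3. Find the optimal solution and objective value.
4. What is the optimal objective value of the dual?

1. C3, a ≥ 0
2. (0, 0), (2.5, 0), (0, 2.5)
3. a = 0, b = 2.5, z = 22.5
4. 22.5 (by strong duality, equal to the primal optimum)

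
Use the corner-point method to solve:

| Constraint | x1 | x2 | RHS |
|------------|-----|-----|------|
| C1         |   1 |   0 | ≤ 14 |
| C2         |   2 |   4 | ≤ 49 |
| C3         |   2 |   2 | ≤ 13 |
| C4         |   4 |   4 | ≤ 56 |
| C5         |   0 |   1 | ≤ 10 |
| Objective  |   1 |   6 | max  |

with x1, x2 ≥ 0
Each vertex is the intersection of two constraint boundaries that also satisfies all remaining constraints:
  x1 = 0 and x2 = 0 → (0, 0)
  2x1 + 2x2 = 13 and x2 = 0 → (6.5, 0)
  2x1 + 2x2 = 13 and x1 = 0 → (0, 6.5)

Evaluating z = x1 + 6x2 at each vertex:
  (0, 0): z = 0
  (6.5, 0): z = 6.5
  (0, 6.5): z = 39

The maximum is at (0, 6.5) with z = 39.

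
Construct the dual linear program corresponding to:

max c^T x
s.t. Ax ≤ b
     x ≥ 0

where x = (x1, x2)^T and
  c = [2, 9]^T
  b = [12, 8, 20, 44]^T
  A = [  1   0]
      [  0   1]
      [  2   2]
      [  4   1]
Minimize: z = 12y1 + 8y2 + 20y3 + 44y4

Subject to:
  C1: -y1 - 2y3 - 4y4 ≤ -2
  C2: -y2 - 2y3 - y4 ≤ -9
  y1, y2, y3, y4 ≥ 0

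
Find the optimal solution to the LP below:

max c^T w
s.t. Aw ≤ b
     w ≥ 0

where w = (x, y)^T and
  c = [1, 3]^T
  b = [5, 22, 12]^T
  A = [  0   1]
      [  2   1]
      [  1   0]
x = 8.5, y = 5, z = 23.5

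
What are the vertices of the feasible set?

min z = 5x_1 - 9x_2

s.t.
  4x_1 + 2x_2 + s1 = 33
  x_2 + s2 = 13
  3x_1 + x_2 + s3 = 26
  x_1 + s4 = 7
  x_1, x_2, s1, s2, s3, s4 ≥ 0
Each vertex is the intersection of two constraint boundaries that also satisfies all remaining constraints:
  x_1 = 0 and x_2 = 0 → (0, 0)
  x_1 = 7 and x_2 = 0 → (7, 0)
  4x_1 + 2x_2 = 33 and x_1 = 7 → (7, 2.5)
  4x_1 + 2x_2 = 33 and x_2 = 13 → (1.75, 13)
  x_2 = 13 and x_1 = 0 → (0, 13)

Vertices: (0, 0), (7, 0), (7, 2.5), (1.75, 13), (0, 13)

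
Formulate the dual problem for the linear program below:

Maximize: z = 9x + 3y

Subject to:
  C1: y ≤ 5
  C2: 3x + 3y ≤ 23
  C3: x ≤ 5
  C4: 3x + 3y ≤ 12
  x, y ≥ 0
Minimize: z = 5y1 + 23y2 + 5y3 + 12y4

Subject to:
  C1: -3y2 - y3 - 3y4 ≤ -9
  C2: -y1 - 3y2 - 3y4 ≤ -3
  y1, y2, y3, y4 ≥ 0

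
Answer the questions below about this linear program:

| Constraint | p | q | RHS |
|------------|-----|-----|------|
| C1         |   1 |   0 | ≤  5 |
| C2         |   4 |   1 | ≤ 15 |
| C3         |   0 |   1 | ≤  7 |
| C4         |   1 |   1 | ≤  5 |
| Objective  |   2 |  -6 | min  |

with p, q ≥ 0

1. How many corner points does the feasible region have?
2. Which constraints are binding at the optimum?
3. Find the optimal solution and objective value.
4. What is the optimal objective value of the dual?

1. 4
2. C4, p ≥ 0
3. p = 0, q = 5, z = -30
4. -30 (by strong duality, equal to the primal optimum)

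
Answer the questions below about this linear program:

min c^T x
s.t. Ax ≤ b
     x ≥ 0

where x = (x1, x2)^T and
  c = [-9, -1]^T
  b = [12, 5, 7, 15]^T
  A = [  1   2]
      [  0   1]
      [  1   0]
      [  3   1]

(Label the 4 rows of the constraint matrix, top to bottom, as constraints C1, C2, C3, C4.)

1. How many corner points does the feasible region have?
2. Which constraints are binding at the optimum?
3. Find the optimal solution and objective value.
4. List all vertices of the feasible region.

1. 5
2. C4, x2 ≥ 0
3. x1 = 5, x2 = 0, z = -45
4. (0, 0), (5, 0), (3.6, 4.2), (2, 5), (0, 5)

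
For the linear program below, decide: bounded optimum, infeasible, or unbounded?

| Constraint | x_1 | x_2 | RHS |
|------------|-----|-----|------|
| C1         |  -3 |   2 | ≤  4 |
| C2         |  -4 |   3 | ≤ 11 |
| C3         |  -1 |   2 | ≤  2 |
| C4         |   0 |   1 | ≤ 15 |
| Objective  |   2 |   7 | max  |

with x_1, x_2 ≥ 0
Feasible point: (0, 0) satisfies every constraint, so the LP is feasible.
Direction d = (1, 0): for each constraint row a, a·d ≤ 0 —
  (-3)(1) + (2)(0) = -3 ≤ 0
  (-4)(1) + (3)(0) = -4 ≤ 0
  (-1)(1) + (2)(0) = -1 ≤ 0
  (0)(1) + (1)(0) = 0 ≤ 0
and d ≥ 0, so (0, 0) + t·d stays feasible for every t ≥ 0. Along this ray z = 2x_1 + 7x_2 changes by 2 per unit t, so z → +∞.

The LP is unbounded; z can be made arbitrarily large.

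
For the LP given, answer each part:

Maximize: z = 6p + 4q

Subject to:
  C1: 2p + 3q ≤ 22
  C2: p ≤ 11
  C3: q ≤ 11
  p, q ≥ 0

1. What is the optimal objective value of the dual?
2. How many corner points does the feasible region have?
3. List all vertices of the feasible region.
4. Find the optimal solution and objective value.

1. 66 (by strong duality, equal to the primal optimum)
2. 3
3. (0, 0), (11, 0), (0, 7.333)
4. p = 11, q = 0, z = 66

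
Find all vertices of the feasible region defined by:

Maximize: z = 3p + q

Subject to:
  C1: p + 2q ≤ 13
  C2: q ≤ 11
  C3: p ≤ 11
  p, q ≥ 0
Each vertex is the intersection of two constraint boundaries that also satisfies all remaining constraints:
  p = 0 and q = 0 → (0, 0)
  p = 11 and q = 0 → (11, 0)
  p + 2q = 13 and p = 11 → (11, 1)
  p + 2q = 13 and p = 0 → (0, 6.5)

Vertices: (0, 0), (11, 0), (11, 1), (0, 6.5)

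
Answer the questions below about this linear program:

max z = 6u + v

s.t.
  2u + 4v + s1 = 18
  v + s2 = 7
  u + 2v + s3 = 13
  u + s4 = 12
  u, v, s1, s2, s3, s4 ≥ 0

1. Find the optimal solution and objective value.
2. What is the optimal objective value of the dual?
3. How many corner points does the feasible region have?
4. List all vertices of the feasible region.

1. u = 9, v = 0, z = 54
2. 54 (by strong duality, equal to the primal optimum)
3. 3
4. (0, 0), (9, 0), (0, 4.5)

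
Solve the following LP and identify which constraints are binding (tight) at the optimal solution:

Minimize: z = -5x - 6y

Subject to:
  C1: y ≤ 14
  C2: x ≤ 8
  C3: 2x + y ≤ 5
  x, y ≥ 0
Optimal: x = 0, y = 5
Binding: C3, x ≥ 0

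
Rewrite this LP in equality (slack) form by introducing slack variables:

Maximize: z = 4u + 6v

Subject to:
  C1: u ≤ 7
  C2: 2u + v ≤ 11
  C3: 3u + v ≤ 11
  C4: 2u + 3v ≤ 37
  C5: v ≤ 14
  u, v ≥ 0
max z = 4u + 6v

s.t.
  u + s1 = 7
  2u + v + s2 = 11
  3u + v + s3 = 11
  2u + 3v + s4 = 37
  v + s5 = 14
  u, v, s1, s2, s3, s4, s5 ≥ 0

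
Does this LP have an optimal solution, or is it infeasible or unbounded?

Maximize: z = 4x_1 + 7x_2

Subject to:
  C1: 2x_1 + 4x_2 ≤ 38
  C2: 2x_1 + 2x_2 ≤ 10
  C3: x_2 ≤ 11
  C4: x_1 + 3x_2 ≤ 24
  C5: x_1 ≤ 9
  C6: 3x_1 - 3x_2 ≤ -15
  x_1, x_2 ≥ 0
The point (0, 5) satisfies every constraint, so the LP is feasible; the constraints give x_1 ≤ 9 and x_2 ≤ 11, which with x_1, x_2 ≥ 0 keep the feasible region inside a bounded box. A feasible, bounded LP attains a finite optimum at a vertex.

Evaluating z = 4x_1 + 7x_2 at each vertex:
  (0, 5): z = 35

Bounded optimum: z* = 35 at (0, 5).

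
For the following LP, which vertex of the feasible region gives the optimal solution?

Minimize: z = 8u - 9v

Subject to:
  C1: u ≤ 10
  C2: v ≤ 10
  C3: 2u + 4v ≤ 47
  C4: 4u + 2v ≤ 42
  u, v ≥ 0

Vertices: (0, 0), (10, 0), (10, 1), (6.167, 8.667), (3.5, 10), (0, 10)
(0, 10) with z = -90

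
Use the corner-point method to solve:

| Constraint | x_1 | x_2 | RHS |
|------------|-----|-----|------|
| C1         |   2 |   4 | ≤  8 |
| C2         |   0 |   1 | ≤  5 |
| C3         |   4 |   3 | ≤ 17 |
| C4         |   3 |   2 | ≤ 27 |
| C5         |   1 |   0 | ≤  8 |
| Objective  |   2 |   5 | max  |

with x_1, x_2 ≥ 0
Each vertex is the intersection of two constraint boundaries that also satisfies all remaining constraints:
  x_1 = 0 and x_2 = 0 → (0, 0)
  2x_1 + 4x_2 = 8 and x_2 = 0 → (4, 0)
  2x_1 + 4x_2 = 8 and x_1 = 0 → (0, 2)

Evaluating z = 2x_1 + 5x_2 at each vertex:
  (0, 0): z = 0
  (4, 0): z = 8
  (0, 2): z = 10

The maximum is at (0, 2) with z = 10.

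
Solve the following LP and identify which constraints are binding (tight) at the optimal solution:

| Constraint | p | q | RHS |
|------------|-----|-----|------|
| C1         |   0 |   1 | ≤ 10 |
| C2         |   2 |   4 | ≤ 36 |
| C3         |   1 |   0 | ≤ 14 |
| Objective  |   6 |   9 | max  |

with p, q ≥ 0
Optimal: p = 14, q = 2
Binding: C2, C3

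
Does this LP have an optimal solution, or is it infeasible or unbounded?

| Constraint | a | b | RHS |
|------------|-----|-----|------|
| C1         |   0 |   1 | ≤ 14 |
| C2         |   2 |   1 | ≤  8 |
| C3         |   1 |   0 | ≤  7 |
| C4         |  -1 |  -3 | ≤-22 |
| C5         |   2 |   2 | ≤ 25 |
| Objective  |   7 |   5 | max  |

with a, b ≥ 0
The point (0, 8) satisfies every constraint, so the LP is feasible; the constraints give a ≤ 7 and b ≤ 14, which with a, b ≥ 0 keep the feasible region inside a bounded box. A feasible, bounded LP attains a finite optimum at a vertex.

Evaluating z = 7a + 5b at each vertex:
  (0, 7.333): z = 36.67
  (0.4, 7.2): z = 38.8
  (0, 8): z = 40

The LP has an optimal solution: (0, 8) with z = 40.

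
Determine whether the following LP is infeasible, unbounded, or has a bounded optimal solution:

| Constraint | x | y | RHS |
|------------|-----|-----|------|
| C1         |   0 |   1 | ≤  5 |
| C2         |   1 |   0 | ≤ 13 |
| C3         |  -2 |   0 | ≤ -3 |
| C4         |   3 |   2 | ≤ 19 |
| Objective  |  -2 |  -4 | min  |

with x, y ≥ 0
The point (3, 5) satisfies every constraint, so the LP is feasible; the constraints give x ≤ 13 and y ≤ 5, which with x, y ≥ 0 keep the feasible region inside a bounded box. A feasible, bounded LP attains a finite optimum at a vertex.

Evaluating z = -2x - 4y at each vertex:
  (1.5, 0): z = -3
  (6.333, 0): z = -12.67
  (3, 5): z = -26
  (1.5, 5): z = -23

Bounded optimum: z* = -26 at (3, 5).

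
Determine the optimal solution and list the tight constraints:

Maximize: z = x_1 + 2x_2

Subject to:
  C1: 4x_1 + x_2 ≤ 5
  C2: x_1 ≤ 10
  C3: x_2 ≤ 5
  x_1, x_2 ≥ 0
Optimal: x_1 = 0, x_2 = 5
Slack at optimum:
  C1: slack = 0 (binding)
  C2: slack = 10
  C3: slack = 0 (binding)
  x_1 ≥ 0: x_1 = 0 (binding)
  x_2 ≥ 0: x_2 = 5
Binding constraints: C1, C3, x_1 ≥ 0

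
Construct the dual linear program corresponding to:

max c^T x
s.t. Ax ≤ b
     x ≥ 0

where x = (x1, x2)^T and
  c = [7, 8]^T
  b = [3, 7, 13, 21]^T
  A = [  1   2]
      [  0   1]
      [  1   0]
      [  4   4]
Minimize: z = 3y1 + 7y2 + 13y3 + 21y4

Subject to:
  C1: -y1 - y3 - 4y4 ≤ -7
  C2: -2y1 - y2 - 4y4 ≤ -8
  y1, y2, y3, y4 ≥ 0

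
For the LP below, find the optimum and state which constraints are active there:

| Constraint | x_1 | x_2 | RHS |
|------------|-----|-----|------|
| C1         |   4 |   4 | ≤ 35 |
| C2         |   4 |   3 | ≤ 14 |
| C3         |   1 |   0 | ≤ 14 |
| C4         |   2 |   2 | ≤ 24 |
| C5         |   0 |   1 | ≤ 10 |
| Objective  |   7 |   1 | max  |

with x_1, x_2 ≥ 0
Optimal: x_1 = 3.5, x_2 = 0
Binding: C2, x_2 ≥ 0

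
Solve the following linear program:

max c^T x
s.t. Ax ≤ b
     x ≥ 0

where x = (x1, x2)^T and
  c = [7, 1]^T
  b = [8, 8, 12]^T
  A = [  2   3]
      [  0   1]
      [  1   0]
x1 = 4, x2 = 0, z = 28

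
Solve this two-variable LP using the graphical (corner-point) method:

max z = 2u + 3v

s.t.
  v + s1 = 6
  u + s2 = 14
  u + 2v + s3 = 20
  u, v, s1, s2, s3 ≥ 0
u = 14, v = 3, z = 37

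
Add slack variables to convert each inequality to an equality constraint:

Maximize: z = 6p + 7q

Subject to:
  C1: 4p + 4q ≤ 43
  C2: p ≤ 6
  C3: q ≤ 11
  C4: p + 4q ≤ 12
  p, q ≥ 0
max z = 6p + 7q

s.t.
  4p + 4q + s1 = 43
  p + s2 = 6
  q + s3 = 11
  p + 4q + s4 = 12
  p, q, s1, s2, s3, s4 ≥ 0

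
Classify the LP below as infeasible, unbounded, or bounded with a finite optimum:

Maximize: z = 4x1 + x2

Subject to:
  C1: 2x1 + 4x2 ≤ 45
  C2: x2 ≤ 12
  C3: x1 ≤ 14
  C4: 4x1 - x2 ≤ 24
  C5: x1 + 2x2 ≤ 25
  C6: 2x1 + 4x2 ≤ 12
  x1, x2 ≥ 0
The point (6, 0) satisfies every constraint, so the LP is feasible; the constraints give x1 ≤ 14 and x2 ≤ 12, which with x1, x2 ≥ 0 keep the feasible region inside a bounded box. A feasible, bounded LP attains a finite optimum at a vertex.

Evaluating z = 4x1 + x2 at each vertex:
  (0, 0): z = 0
  (6, 0): z = 24
  (0, 3): z = 3

Bounded optimum: z* = 24 at (6, 0).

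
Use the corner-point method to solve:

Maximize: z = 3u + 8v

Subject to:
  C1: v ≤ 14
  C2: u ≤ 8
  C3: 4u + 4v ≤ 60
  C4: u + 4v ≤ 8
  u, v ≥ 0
Each vertex is the intersection of two constraint boundaries that also satisfies all remaining constraints:
  u = 0 and v = 0 → (0, 0)
  u = 8 and u + 4v = 8 → (8, 0)
  u + 4v = 8 and u = 0 → (0, 2)

Evaluating z = 3u + 8v at each vertex:
  (0, 0): z = 0
  (8, 0): z = 24
  (0, 2): z = 16

The maximum is at (8, 0) with z = 24.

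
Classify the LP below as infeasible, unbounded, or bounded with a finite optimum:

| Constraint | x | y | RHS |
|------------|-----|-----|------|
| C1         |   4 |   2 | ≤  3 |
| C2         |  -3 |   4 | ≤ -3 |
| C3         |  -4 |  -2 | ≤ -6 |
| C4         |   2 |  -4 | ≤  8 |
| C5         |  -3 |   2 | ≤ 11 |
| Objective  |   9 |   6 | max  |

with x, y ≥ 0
C1 requires 4x + 2y ≤ 3, while C3 (-4x - 2y ≤ -6) is equivalent to 4x + 2y ≥ 6. Together they would need 6 ≤ 4x + 2y ≤ 3, which is impossible since 6 > 3. No point satisfies all constraints.

The feasible region is empty; the LP is infeasible.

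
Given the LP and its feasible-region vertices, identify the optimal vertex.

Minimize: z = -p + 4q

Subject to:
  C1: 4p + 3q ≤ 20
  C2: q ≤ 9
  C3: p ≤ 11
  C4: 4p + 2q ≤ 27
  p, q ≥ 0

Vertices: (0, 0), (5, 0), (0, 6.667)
Evaluating z = -p + 4q at each vertex:
  (0, 0): z = 0
  (5, 0): z = -5
  (0, 6.667): z = 26.67

The smallest value is z = -5, attained at (5, 0).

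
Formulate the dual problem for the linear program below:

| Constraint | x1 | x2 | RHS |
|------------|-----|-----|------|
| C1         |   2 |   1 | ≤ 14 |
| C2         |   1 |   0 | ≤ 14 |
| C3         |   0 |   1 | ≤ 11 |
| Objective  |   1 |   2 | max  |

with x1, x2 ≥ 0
Minimize: z = 14y1 + 14y2 + 11y3

Subject to:
  C1: -2y1 - y2 ≤ -1
  C2: -y1 - y3 ≤ -2
  y1, y2, y3 ≥ 0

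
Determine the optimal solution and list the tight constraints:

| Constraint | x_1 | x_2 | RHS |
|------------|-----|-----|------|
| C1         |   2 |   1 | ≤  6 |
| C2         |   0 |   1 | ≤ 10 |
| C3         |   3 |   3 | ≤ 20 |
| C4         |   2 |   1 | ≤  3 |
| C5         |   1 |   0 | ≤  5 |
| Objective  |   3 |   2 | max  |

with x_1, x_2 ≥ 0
Optimal: x_1 = 0, x_2 = 3
Binding: C4, x_1 ≥ 0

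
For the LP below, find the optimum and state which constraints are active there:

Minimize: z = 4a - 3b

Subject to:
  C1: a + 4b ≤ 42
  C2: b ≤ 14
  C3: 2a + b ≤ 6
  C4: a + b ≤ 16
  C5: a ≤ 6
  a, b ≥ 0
Optimal: a = 0, b = 6
Binding: C3, a ≥ 0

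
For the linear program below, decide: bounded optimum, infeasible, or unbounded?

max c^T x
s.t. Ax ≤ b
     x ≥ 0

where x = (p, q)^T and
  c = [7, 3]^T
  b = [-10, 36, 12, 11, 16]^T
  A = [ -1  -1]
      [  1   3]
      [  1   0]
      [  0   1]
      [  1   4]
The point (12, 1) satisfies every constraint, so the LP is feasible; the constraints give p ≤ 12 and q ≤ 11, which with p, q ≥ 0 keep the feasible region inside a bounded box. A feasible, bounded LP attains a finite optimum at a vertex.

The LP has an optimal solution: (12, 1) with z = 87.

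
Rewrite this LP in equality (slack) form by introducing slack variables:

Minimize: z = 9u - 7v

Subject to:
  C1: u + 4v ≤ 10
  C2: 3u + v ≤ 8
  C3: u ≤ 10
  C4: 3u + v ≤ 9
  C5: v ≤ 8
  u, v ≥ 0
min z = 9u - 7v

s.t.
  u + 4v + s1 = 10
  3u + v + s2 = 8
  u + s3 = 10
  3u + v + s4 = 9
  v + s5 = 8
  u, v, s1, s2, s3, s4, s5 ≥ 0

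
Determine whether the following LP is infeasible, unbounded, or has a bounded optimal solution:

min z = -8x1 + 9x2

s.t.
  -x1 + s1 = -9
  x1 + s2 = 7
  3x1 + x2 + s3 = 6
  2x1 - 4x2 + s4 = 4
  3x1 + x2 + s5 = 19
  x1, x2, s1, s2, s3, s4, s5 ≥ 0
The row x1 + s2 = 7 with s2 ≥ 0 requires x1 ≤ 7, while the row -x1 + s1 = -9 with s1 ≥ 0 is equivalent to x1 ≥ 9. Together they would need 9 ≤ x1 ≤ 7, which is impossible since 9 > 7. No point satisfies all constraints.

Infeasible — the constraint set is empty.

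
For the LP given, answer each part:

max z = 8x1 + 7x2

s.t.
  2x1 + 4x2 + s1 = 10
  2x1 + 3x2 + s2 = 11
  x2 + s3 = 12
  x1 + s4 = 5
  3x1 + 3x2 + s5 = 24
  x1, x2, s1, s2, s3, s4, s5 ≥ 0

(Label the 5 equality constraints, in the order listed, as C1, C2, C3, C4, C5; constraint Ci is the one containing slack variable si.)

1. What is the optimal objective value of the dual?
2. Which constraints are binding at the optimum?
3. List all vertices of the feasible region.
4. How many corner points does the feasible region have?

1. 40 (by strong duality, equal to the primal optimum)
2. C1, C4, x2 ≥ 0
3. (0, 0), (5, 0), (0, 2.5)
4. 3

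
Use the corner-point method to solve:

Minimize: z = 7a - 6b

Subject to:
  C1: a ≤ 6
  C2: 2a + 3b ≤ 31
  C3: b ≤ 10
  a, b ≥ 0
Each vertex is the intersection of two constraint boundaries that also satisfies all remaining constraints:
  a = 0 and b = 0 → (0, 0)
  a = 6 and b = 0 → (6, 0)
  a = 6 and 2a + 3b = 31 → (6, 6.333)
  2a + 3b = 31 and b = 10 → (0.5, 10)
  b = 10 and a = 0 → (0, 10)

Evaluating z = 7a - 6b at each vertex:
  (0, 0): z = 0
  (6, 0): z = 42
  (6, 6.333): z = 4
  (0.5, 10): z = -56.5
  (0, 10): z = -60

The minimum is at (0, 10) with z = -60.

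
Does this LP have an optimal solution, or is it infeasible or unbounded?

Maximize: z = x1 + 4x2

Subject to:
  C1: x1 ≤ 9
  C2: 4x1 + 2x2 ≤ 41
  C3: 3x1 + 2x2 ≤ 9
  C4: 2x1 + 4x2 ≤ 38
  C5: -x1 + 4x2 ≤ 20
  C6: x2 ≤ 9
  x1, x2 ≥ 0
The point (0, 4.5) satisfies every constraint, so the LP is feasible; the constraints give x1 ≤ 9 and x2 ≤ 9, which with x1, x2 ≥ 0 keep the feasible region inside a bounded box. A feasible, bounded LP attains a finite optimum at a vertex.

The LP has an optimal solution: (0, 4.5) with z = 18.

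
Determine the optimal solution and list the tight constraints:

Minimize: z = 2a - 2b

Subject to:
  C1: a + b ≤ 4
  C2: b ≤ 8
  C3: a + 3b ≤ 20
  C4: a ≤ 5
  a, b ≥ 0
Optimal: a = 0, b = 4
Binding: C1, a ≥ 0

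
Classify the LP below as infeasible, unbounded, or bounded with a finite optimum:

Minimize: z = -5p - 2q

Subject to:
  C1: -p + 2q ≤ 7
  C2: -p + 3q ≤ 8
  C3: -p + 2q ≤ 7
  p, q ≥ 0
Feasible point: (0, 0) satisfies every constraint, so the LP is feasible.
Direction d = (1, 0): for each constraint row a, a·d ≤ 0 —
  (-1)(1) + (2)(0) = -1 ≤ 0
  (-1)(1) + (3)(0) = -1 ≤ 0
  (-1)(1) + (2)(0) = -1 ≤ 0
and d ≥ 0, so (0, 0) + t·d stays feasible for every t ≥ 0. Along this ray z = -5p - 2q changes by -5 per unit t, so z → −∞.

Unbounded: there is a feasible ray along which z → −∞.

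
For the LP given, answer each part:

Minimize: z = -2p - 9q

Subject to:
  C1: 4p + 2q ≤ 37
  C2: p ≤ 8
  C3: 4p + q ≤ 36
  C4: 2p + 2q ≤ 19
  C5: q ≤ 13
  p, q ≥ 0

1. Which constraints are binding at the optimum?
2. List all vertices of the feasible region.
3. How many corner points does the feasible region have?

1. C4, p ≥ 0
2. (0, 0), (8, 0), (8, 1.5), (0, 9.5)
3. 4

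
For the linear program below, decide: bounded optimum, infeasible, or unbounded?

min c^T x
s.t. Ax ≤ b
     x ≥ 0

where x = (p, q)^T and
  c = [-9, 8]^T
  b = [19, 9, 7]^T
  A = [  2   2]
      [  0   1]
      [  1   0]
The point (7, 0) satisfies every constraint, so the LP is feasible; the constraints give p ≤ 7 and q ≤ 9, which with p, q ≥ 0 keep the feasible region inside a bounded box. A feasible, bounded LP attains a finite optimum at a vertex.

Feasible with finite optimum z* = -63 at (7, 0).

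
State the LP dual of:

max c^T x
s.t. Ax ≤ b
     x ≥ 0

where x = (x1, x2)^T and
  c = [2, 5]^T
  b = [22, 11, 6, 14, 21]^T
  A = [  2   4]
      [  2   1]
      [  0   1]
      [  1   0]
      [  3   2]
Minimize: z = 22y1 + 11y2 + 6y3 + 14y4 + 21y5

Subject to:
  C1: -2y1 - 2y2 - y4 - 3y5 ≤ -2
  C2: -4y1 - y2 - y3 - 2y5 ≤ -5
  y1, y2, y3, y4, y5 ≥ 0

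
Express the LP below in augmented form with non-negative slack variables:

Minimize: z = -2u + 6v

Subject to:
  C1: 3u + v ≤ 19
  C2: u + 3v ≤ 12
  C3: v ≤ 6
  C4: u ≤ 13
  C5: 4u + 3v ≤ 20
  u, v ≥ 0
min z = -2u + 6v

s.t.
  3u + v + s1 = 19
  u + 3v + s2 = 12
  v + s3 = 6
  u + s4 = 13
  4u + 3v + s5 = 20
  u, v, s1, s2, s3, s4, s5 ≥ 0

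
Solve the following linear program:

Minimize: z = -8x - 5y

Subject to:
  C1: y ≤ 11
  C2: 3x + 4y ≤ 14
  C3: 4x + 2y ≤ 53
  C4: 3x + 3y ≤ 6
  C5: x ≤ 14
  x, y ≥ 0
Each vertex is the intersection of two constraint boundaries that also satisfies all remaining constraints:
  x = 0 and y = 0 → (0, 0)
  3x + 3y = 6 and y = 0 → (2, 0)
  3x + 3y = 6 and x = 0 → (0, 2)

Evaluating z = -8x - 5y at each vertex:
  (0, 0): z = 0
  (2, 0): z = -16
  (0, 2): z = -10

The minimum is at (2, 0) with z = -16.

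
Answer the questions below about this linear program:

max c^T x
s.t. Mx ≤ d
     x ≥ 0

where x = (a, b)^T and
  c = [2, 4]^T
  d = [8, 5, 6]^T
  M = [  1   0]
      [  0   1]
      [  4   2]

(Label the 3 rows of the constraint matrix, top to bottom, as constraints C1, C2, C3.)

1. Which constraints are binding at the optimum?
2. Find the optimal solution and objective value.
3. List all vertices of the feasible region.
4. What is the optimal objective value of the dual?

1. C3, a ≥ 0
2. a = 0, b = 3, z = 12
3. (0, 0), (1.5, 0), (0, 3)
4. 12 (by strong duality, equal to the primal optimum)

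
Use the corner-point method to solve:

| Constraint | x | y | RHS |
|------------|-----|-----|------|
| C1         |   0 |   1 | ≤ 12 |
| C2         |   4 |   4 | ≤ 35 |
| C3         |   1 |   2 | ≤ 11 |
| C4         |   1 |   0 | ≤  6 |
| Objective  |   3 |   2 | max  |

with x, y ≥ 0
Each vertex is the intersection of two constraint boundaries that also satisfies all remaining constraints:
  x = 0 and y = 0 → (0, 0)
  x = 6 and y = 0 → (6, 0)
  x + 2y = 11 and x = 6 → (6, 2.5)
  x + 2y = 11 and x = 0 → (0, 5.5)

Evaluating z = 3x + 2y at each vertex:
  (0, 0): z = 0
  (6, 0): z = 18
  (6, 2.5): z = 23
  (0, 5.5): z = 11

The maximum is at (6, 2.5) with z = 23.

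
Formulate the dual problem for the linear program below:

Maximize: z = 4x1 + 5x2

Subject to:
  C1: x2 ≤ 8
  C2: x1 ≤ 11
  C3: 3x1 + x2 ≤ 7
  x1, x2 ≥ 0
Minimize: z = 8y1 + 11y2 + 7y3

Subject to:
  C1: -y2 - 3y3 ≤ -4
  C2: -y1 - y3 ≤ -5
  y1, y2, y3 ≥ 0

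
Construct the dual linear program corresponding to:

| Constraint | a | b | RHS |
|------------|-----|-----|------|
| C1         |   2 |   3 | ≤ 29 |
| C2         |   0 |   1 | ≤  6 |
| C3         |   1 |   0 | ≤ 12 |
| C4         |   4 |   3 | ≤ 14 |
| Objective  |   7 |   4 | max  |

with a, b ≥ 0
Minimize: z = 29y1 + 6y2 + 12y3 + 14y4

Subject to:
  C1: -2y1 - y3 - 4y4 ≤ -7
  C2: -3y1 - y2 - 3y4 ≤ -4
  y1, y2, y3, y4 ≥ 0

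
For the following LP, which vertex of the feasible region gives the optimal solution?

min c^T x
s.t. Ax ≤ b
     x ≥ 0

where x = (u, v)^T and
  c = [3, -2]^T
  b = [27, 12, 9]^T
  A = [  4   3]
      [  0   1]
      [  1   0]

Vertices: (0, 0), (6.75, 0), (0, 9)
Evaluating z = 3u - 2v at each vertex:
  (0, 0): z = 0
  (6.75, 0): z = 20.25
  (0, 9): z = -18

The smallest value is z = -18, attained at (0, 9).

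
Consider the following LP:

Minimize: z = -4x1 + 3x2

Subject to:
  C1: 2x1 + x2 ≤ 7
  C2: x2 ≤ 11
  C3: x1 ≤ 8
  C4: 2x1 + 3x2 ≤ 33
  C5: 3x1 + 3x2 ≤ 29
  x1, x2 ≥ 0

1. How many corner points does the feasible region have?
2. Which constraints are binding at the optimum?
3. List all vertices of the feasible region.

1. 3
2. C1, x2 ≥ 0
3. (0, 0), (3.5, 0), (0, 7)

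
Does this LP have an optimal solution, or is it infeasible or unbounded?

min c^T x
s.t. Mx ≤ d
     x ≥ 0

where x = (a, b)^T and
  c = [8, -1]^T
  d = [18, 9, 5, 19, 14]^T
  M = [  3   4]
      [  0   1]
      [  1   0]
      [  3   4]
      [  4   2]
The point (0, 4.5) satisfies every constraint, so the LP is feasible; the constraints give a ≤ 5 and b ≤ 9, which with a, b ≥ 0 keep the feasible region inside a bounded box. A feasible, bounded LP attains a finite optimum at a vertex.

Feasible with finite optimum z* = -4.5 at (0, 4.5).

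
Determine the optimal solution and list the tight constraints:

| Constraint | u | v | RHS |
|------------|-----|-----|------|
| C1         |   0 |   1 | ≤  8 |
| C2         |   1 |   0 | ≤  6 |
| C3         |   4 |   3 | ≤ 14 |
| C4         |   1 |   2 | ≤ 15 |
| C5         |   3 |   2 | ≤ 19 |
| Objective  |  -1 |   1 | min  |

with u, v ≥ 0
Optimal: u = 3.5, v = 0
Slack at optimum:
  C1: slack = 8
  C2: slack = 2.5
  C3: slack = 0 (binding)
  C4: slack = 11.5
  C5: slack = 8.5
  u ≥ 0: u = 3.5
  v ≥ 0: v = 0 (binding)
Binding constraints: C3, v ≥ 0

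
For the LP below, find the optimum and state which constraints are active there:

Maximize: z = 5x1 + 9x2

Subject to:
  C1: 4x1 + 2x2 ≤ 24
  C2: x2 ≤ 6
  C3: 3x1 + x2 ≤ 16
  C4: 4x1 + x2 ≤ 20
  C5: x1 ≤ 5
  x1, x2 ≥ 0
Optimal: x1 = 3, x2 = 6
Slack at optimum:
  C1: slack = 0 (binding)
  C2: slack = 0 (binding)
  C3: slack = 1
  C4: slack = 2
  C5: slack = 2
  x1 ≥ 0: x1 = 3
  x2 ≥ 0: x2 = 6
Binding constraints: C1, C2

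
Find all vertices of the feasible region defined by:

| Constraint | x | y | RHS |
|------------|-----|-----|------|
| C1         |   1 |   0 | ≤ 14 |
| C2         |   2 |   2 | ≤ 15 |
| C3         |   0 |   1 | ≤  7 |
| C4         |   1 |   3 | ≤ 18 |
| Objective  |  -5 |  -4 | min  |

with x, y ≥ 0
Each vertex is the intersection of two constraint boundaries that also satisfies all remaining constraints:
  x = 0 and y = 0 → (0, 0)
  2x + 2y = 15 and y = 0 → (7.5, 0)
  2x + 2y = 15 and x + 3y = 18 → (2.25, 5.25)
  x + 3y = 18 and x = 0 → (0, 6)

Vertices: (0, 0), (7.5, 0), (2.25, 5.25), (0, 6)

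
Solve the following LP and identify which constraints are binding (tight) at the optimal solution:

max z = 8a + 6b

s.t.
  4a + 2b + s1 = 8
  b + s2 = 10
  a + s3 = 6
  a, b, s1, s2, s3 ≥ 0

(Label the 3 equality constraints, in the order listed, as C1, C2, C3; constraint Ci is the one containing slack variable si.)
Optimal: a = 0, b = 4
Binding: C1, a ≥ 0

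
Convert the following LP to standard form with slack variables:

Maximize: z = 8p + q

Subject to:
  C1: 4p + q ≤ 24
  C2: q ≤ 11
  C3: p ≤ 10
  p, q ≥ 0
max z = 8p + q

s.t.
  4p + q + s1 = 24
  q + s2 = 11
  p + s3 = 10
  p, q, s1, s2, s3 ≥ 0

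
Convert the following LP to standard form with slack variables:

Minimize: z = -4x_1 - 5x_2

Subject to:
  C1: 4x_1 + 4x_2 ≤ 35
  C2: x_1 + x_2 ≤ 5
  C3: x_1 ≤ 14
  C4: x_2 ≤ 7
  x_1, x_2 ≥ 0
min z = -4x_1 - 5x_2

s.t.
  4x_1 + 4x_2 + s1 = 35
  x_1 + x_2 + s2 = 5
  x_1 + s3 = 14
  x_2 + s4 = 7
  x_1, x_2, s1, s2, s3, s4 ≥ 0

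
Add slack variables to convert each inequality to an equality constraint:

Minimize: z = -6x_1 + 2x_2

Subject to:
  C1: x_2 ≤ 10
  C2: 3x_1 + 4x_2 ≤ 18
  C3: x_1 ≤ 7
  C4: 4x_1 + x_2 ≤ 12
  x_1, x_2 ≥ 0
min z = -6x_1 + 2x_2

s.t.
  x_2 + s1 = 10
  3x_1 + 4x_2 + s2 = 18
  x_1 + s3 = 7
  4x_1 + x_2 + s4 = 12
  x_1, x_2, s1, s2, s3, s4 ≥ 0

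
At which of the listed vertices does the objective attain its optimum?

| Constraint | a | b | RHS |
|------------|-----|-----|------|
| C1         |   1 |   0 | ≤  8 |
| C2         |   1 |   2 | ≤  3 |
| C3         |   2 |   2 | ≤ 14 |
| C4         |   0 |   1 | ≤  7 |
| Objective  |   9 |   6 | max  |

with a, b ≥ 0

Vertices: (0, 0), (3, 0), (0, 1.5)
(3, 0) with z = 27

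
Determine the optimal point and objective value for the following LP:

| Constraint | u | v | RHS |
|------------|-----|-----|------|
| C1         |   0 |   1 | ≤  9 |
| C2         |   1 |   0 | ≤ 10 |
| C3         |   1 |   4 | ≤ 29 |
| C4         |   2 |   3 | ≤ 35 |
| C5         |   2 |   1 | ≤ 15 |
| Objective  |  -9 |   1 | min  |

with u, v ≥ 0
u = 7.5, v = 0, z = -67.5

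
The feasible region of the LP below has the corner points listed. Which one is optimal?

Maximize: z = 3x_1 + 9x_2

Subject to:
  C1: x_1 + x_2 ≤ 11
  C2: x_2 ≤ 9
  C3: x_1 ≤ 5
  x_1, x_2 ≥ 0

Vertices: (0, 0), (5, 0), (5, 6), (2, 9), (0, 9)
Evaluating z = 3x_1 + 9x_2 at each vertex:
  (0, 0): z = 0
  (5, 0): z = 15
  (5, 6): z = 69
  (2, 9): z = 87
  (0, 9): z = 81

The largest value is z = 87, attained at (2, 9).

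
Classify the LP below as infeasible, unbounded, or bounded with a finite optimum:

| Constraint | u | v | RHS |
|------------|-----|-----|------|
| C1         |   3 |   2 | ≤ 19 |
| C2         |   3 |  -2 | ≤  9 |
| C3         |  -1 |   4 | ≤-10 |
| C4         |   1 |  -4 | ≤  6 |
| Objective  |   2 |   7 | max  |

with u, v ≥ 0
C4 requires u - 4v ≤ 6, while C3 (-u + 4v ≤ -10) is equivalent to u - 4v ≥ 10. Together they would need 10 ≤ u - 4v ≤ 6, which is impossible since 10 > 6. No point satisfies all constraints.

Infeasible — the constraint set is empty.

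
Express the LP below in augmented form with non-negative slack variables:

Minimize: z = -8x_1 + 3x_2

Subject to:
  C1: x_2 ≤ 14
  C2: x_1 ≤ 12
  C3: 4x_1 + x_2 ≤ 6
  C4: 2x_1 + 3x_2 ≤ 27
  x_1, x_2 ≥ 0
min z = -8x_1 + 3x_2

s.t.
  x_2 + s1 = 14
  x_1 + s2 = 12
  4x_1 + x_2 + s3 = 6
  2x_1 + 3x_2 + s4 = 27
  x_1, x_2, s1, s2, s3, s4 ≥ 0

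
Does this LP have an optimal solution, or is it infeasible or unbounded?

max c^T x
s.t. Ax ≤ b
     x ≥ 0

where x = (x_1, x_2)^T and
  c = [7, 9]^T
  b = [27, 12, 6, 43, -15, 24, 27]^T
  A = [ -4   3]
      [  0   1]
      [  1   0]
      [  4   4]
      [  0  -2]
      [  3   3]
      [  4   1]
The point (0, 8) satisfies every constraint, so the LP is feasible; the constraints give x_1 ≤ 6 and x_2 ≤ 12, which with x_1, x_2 ≥ 0 keep the feasible region inside a bounded box. A feasible, bounded LP attains a finite optimum at a vertex.

Evaluating z = 7x_1 + 9x_2 at each vertex:
  (0, 7.5): z = 67.5
  (0.5, 7.5): z = 71
  (0, 8): z = 72

Feasible with finite optimum z* = 72 at (0, 8).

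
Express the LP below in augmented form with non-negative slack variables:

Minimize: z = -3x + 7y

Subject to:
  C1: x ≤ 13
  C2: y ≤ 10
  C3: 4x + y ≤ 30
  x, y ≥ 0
min z = -3x + 7y

s.t.
  x + s1 = 13
  y + s2 = 10
  4x + y + s3 = 30
  x, y, s1, s2, s3 ≥ 0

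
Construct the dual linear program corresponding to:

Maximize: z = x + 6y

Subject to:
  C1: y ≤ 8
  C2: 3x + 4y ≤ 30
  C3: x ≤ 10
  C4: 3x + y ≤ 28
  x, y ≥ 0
Minimize: z = 8y1 + 30y2 + 10y3 + 28y4

Subject to:
  C1: -3y2 - y3 - 3y4 ≤ -1
  C2: -y1 - 4y2 - y4 ≤ -6
  y1, y2, y3, y4 ≥ 0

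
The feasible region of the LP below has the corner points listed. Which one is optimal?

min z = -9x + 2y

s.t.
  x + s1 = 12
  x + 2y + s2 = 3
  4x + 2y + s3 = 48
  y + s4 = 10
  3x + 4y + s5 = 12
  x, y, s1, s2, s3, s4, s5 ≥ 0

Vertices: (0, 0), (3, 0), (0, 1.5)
Evaluating z = -9x + 2y at each vertex:
  (0, 0): z = 0
  (3, 0): z = -27
  (0, 1.5): z = 3

The smallest value is z = -27, attained at (3, 0).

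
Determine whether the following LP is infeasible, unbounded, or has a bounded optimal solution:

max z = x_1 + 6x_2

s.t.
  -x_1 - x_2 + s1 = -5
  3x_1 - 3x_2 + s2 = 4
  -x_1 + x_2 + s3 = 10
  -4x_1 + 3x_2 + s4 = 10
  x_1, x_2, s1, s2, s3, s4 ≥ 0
Feasible point: (1, 4) satisfies every constraint, so the LP is feasible.
Direction d = (1, 1): for each constraint row a, a·d ≤ 0 —
  (-1)(1) + (-1)(1) = -2 ≤ 0
  (3)(1) + (-3)(1) = 0 ≤ 0
  (-1)(1) + (1)(1) = 0 ≤ 0
  (-4)(1) + (3)(1) = -1 ≤ 0
and d ≥ 0, so (1, 4) + t·d stays feasible for every t ≥ 0. Along this ray z = x_1 + 6x_2 changes by 7 per unit t, so z → +∞.

Unbounded: there is a feasible ray along which z → +∞.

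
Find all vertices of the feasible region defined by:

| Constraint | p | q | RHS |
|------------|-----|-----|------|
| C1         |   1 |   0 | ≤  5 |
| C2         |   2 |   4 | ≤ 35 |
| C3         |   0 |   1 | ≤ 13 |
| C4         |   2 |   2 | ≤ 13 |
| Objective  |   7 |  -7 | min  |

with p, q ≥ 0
Each vertex is the intersection of two constraint boundaries that also satisfies all remaining constraints:
  p = 0 and q = 0 → (0, 0)
  p = 5 and q = 0 → (5, 0)
  p = 5 and 2p + 2q = 13 → (5, 1.5)
  2p + 2q = 13 and p = 0 → (0, 6.5)

Vertices: (0, 0), (5, 0), (5, 1.5), (0, 6.5)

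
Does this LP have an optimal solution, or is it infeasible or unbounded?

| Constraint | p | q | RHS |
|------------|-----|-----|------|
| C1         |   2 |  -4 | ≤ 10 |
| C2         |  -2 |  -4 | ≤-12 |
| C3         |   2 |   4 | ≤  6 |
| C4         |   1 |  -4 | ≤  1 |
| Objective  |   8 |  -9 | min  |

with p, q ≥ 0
C3 requires 2p + 4q ≤ 6, while C2 (-2p - 4q ≤ -12) is equivalent to 2p + 4q ≥ 12. Together they would need 12 ≤ 2p + 4q ≤ 6, which is impossible since 12 > 6. No point satisfies all constraints.

The feasible region is empty; the LP is infeasible.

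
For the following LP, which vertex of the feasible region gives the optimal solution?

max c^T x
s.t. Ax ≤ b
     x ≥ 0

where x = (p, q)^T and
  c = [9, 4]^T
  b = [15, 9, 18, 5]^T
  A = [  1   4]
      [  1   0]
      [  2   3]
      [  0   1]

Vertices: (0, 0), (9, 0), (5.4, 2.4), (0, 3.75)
(9, 0) with z = 81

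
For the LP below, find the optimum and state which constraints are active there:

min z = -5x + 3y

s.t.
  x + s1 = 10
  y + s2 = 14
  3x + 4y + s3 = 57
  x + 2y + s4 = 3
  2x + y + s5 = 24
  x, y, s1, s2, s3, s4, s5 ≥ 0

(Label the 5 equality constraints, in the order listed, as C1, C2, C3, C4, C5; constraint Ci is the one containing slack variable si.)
Optimal: x = 3, y = 0
Slack at optimum:
  C1: slack = 7
  C2: slack = 14
  C3: slack = 48
  C4: slack = 0 (binding)
  C5: slack = 18
  x ≥ 0: x = 3
  y ≥ 0: y = 0 (binding)
Binding constraints: C4, y ≥ 0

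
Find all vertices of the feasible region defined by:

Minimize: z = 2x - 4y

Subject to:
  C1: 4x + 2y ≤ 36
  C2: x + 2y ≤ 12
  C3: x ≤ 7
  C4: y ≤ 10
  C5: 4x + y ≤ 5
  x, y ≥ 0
Each vertex is the intersection of two constraint boundaries that also satisfies all remaining constraints:
  x = 0 and y = 0 → (0, 0)
  4x + y = 5 and y = 0 → (1.25, 0)
  4x + y = 5 and x = 0 → (0, 5)

Vertices: (0, 0), (1.25, 0), (0, 5)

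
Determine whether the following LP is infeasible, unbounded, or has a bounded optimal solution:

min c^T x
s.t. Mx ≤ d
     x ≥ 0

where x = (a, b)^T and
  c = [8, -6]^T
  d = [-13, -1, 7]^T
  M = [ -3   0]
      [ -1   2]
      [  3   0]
One constraint requires 3a ≤ 7, while the constraint -3a ≤ -13 is equivalent to 3a ≥ 13. Together they would need 13 ≤ 3a ≤ 7, which is impossible since 13 > 7. No point satisfies all constraints.

The feasible region is empty; the LP is infeasible.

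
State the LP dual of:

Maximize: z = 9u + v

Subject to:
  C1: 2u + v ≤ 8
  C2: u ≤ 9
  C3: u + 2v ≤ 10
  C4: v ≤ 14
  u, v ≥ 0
Minimize: z = 8y1 + 9y2 + 10y3 + 14y4

Subject to:
  C1: -2y1 - y2 - y3 ≤ -9
  C2: -y1 - 2y3 - y4 ≤ -1
  y1, y2, y3, y4 ≥ 0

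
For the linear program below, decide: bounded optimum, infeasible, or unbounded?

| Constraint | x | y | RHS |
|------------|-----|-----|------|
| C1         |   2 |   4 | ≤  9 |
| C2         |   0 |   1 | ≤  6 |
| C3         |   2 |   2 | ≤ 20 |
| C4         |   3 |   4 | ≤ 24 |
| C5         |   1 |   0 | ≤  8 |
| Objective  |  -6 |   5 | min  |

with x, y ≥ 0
The point (4.5, 0) satisfies every constraint, so the LP is feasible; the constraints give x ≤ 8 and y ≤ 6, which with x, y ≥ 0 keep the feasible region inside a bounded box. A feasible, bounded LP attains a finite optimum at a vertex.

Bounded optimum: z* = -27 at (4.5, 0).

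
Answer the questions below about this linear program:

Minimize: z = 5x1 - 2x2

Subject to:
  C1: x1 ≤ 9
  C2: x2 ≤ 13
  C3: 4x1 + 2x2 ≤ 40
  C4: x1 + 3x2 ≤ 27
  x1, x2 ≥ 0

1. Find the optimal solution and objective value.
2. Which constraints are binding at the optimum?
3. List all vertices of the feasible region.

1. x1 = 0, x2 = 9, z = -18
2. C4, x1 ≥ 0
3. (0, 0), (9, 0), (9, 2), (6.6, 6.8), (0, 9)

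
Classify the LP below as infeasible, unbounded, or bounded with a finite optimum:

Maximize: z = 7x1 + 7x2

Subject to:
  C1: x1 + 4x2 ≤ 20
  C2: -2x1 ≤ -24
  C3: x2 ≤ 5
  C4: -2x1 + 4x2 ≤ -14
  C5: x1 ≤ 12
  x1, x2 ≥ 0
The point (12, 2) satisfies every constraint, so the LP is feasible; the constraints give x1 ≤ 12 and x2 ≤ 5, which with x1, x2 ≥ 0 keep the feasible region inside a bounded box. A feasible, bounded LP attains a finite optimum at a vertex.

Feasible with finite optimum z* = 98 at (12, 2).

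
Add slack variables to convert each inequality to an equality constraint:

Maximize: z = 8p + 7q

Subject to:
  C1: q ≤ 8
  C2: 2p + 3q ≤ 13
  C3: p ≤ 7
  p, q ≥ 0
max z = 8p + 7q

s.t.
  q + s1 = 8
  2p + 3q + s2 = 13
  p + s3 = 7
  p, q, s1, s2, s3 ≥ 0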